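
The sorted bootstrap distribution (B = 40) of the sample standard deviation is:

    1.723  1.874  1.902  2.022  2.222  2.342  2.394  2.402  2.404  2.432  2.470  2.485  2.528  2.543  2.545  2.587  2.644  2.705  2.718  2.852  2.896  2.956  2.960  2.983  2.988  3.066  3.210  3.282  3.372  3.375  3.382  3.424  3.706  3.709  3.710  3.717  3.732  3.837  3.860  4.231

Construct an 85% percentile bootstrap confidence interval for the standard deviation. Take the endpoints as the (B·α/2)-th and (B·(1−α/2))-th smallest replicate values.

α = 0.15; lower rank = 40 × 0.075 = 3; upper rank = 40 × 0.925 = 37.
The 3rd smallest replicate is 1.902; the 37th is 3.732.

(1.902, 3.732)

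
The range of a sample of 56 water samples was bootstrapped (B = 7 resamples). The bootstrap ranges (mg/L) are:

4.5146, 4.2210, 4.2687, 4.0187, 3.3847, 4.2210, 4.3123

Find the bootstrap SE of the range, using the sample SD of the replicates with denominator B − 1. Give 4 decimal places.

Bootstrap SE is the standard deviation of the 7 replicate ranges.
Mean of replicates: (4.5146 + 4.2210 + 4.2687 + 4.0187 + 3.3847 + 4.2210 + 4.3123) / 7 = 28.94100 / 7 = 4.13443
Sum of squared deviations: (+0.38017)² + (+0.08657)² + (+0.13427)² + (−0.11573)² + (−0.74973)² + (+0.08657)² + (+0.17787)² = 0.78467
Variance = 0.78467 / 6 = 0.13078
SE* = √0.13078

SE* = 0.3616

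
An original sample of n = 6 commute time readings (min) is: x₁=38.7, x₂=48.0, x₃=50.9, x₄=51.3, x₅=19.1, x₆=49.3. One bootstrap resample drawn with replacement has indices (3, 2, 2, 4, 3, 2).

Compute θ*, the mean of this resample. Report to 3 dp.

Resample values: 50.9, 48.0, 48.0, 51.3, 50.9, 48.0.
Mean = (50.9 + 48.0 + 48.0 + 51.3 + 50.9 + 48.0) / 6 = 297.10 / 6 = 49.517

θ* = 49.517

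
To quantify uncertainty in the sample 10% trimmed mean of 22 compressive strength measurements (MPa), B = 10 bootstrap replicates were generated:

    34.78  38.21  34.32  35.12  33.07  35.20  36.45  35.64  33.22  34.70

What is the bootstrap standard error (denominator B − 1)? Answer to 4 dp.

Bootstrap SE is the standard deviation of the 10 replicate 10% trimmed means.
Mean of replicates: (34.78 + 38.21 + 34.32 + 35.12 + 33.07 + 35.20 + 36.45 + 35.64 + 33.22 + 34.70) / 10 = 350.71000 / 10 = 35.07100
Sum of squared deviations: (−0.29100)² + (+3.13900)² + (−0.75100)² + (+0.04900)² + (−2.00100)² + (+0.12900)² + (+1.37900)² + (+0.56900)² + (−1.85100)² + (−0.37100)² = 20.31429
Variance = 20.31429 / 9 = 2.25714
SE* = √2.25714

SE* = 1.5024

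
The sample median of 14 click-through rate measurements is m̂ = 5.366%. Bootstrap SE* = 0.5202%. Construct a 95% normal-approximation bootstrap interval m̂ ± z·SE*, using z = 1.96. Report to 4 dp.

(4.3464, 6.3856)

Margin = 1.96 × 0.5202 = 1.01959
Interval: 5.366 ± 1.01959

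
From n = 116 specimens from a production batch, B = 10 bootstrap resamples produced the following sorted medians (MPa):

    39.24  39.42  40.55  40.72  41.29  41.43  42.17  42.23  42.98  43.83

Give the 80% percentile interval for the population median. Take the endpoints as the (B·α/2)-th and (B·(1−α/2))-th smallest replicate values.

α = 0.20; lower rank = 10 × 0.100 = 1; upper rank = 10 × 0.900 = 9.
The 1st smallest replicate is 39.24; the 9th is 42.98.

(39.24, 42.98)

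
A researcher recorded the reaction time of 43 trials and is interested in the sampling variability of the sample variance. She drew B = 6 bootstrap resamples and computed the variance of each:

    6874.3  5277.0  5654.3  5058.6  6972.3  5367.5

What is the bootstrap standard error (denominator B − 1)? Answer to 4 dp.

SE* = 840.5585

Bootstrap SE is the standard deviation of the 6 replicate variances.
Mean of replicates: (6874.3 + 5277.0 + 5654.3 + 5058.6 + 6972.3 + 5367.5) / 6 = 35204.00000 / 6 = 5867.33333
Sum of squared deviations: (+1006.96667)² + (−590.33333)² + (−213.03333)² + (−808.73333)² + (+1104.96667)² + (−499.83333)² = 3532692.81333
Variance = 3532692.81333 / 5 = 706538.56267
SE* = √706538.56267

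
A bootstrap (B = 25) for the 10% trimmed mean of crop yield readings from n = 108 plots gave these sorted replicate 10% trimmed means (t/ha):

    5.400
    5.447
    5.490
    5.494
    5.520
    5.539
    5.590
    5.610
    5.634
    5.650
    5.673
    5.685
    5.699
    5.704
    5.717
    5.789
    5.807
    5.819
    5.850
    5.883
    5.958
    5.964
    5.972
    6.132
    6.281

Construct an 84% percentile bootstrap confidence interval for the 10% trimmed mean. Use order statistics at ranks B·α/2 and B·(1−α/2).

α = 0.16; lower rank = 25 × 0.080 = 2; upper rank = 25 × 0.920 = 23.
The 2nd smallest replicate is 5.447; the 23rd is 5.972.

(5.447, 5.972)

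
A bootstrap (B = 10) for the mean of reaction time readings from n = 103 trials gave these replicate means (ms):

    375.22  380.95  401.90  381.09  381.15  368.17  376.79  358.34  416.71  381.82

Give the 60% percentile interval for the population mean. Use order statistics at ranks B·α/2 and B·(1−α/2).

Sorted replicates: 358.34, 368.17, 375.22, 376.79, 380.95, 381.09, 381.15, 381.82, 401.90, 416.71
α = 0.40; lower rank = 10 × 0.200 = 2; upper rank = 10 × 0.800 = 8.
The 2nd smallest replicate is 368.17; the 8th is 381.82.

(368.17, 381.82)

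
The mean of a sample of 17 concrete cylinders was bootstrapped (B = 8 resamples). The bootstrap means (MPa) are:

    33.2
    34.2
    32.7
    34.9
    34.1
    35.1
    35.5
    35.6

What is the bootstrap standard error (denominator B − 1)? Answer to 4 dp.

Bootstrap SE is the standard deviation of the 8 replicate means.
Mean of replicates: (33.2 + 34.2 + 32.7 + 34.9 + 34.1 + 35.1 + 35.5 + 35.6) / 8 = 275.30000 / 8 = 34.41250
Sum of squared deviations: (−1.21250)² + (−0.21250)² + (−1.71250)² + (+0.48750)² + (−0.31250)² + (+0.68750)² + (+1.08750)² + (+1.18750)² = 7.84875
Variance = 7.84875 / 7 = 1.12125
SE* = √1.12125

SE* = 1.0589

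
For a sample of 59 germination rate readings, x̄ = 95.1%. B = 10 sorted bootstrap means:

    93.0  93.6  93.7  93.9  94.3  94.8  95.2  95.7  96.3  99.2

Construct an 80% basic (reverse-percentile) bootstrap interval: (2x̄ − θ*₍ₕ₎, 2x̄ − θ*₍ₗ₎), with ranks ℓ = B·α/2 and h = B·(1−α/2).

Percentile endpoints at ranks 1 and 9: θ*₍1₎ = 93.0, θ*₍9₎ = 96.3.
Basic interval reflects these around x̄:
  lower = 2 × 95.1 − 96.3 = 93.9
  upper = 2 × 95.1 − 93.0 = 97.2

(93.9, 97.2)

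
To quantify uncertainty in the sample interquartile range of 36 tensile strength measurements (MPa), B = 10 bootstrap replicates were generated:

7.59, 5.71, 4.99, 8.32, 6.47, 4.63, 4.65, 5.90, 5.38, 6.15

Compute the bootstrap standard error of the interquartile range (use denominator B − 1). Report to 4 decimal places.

Bootstrap SE is the standard deviation of the 10 replicate interquartile ranges.
Mean of replicates: (7.59 + 5.71 + 4.99 + 8.32 + 6.47 + 4.63 + 4.65 + 5.90 + 5.38 + 6.15) / 10 = 59.79000 / 10 = 5.97900
Sum of squared deviations: (+1.61100)² + (−0.26900)² + (−0.98900)² + (+2.34100)² + (+0.49100)² + (−1.34900)² + (−1.32900)² + (−0.07900)² + (−0.59900)² + (+0.17100)² = 13.34749
Variance = 13.34749 / 9 = 1.48305
SE* = √1.48305

SE* = 1.2178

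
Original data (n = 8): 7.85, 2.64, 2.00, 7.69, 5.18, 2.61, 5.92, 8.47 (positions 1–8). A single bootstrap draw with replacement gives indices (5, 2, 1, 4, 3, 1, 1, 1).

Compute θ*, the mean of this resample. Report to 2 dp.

Resample values: 5.18, 2.64, 7.85, 7.69, 2.00, 7.85, 7.85, 7.85.
Mean = (5.18 + 2.64 + 7.85 + 7.69 + 2.00 + 7.85 + 7.85 + 7.85) / 8 = 48.910 / 8 = 6.11

θ* = 6.11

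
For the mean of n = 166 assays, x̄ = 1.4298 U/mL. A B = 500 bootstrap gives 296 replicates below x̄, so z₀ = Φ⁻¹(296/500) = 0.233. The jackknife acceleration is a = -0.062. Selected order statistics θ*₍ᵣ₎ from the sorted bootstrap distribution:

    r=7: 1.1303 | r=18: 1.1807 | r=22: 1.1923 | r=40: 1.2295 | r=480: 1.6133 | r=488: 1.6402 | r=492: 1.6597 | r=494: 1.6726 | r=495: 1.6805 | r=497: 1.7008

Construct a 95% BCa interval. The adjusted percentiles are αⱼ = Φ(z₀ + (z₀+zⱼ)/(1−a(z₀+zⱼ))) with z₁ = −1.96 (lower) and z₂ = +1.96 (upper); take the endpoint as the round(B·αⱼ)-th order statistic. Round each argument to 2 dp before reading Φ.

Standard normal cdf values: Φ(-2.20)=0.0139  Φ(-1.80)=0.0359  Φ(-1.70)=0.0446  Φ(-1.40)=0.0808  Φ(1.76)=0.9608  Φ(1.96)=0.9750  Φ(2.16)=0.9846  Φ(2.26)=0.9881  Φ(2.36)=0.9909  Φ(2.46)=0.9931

Lower: z₀ + z₁ = 0.233 + (-1.960) = -1.727; 1 − a(z₀+z₁) = 1 − (-0.062)(-1.727) = 0.8929; argument = 0.233 + (-1.727)/0.8929 = -1.7011 → -1.70.
α₁ = Φ(-1.70) = 0.0446; rank = round(500 × 0.0446) = 22; θ*₍22₎ = 1.1923.
Upper: z₀ + z₂ = 2.193; 1 − a(z₀+z₂) = 1.1360; argument = 2.1635 → 2.16; α₂ = 0.9846; rank = 492; θ*₍492₎ = 1.6597.

(1.1923, 1.6597)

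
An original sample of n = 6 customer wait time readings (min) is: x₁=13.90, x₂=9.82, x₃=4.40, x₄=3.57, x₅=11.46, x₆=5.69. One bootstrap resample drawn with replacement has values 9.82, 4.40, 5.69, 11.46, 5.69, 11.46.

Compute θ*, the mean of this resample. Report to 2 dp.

θ* = 8.09

Mean = (9.82 + 4.40 + 5.69 + 11.46 + 5.69 + 11.46) / 6 = 48.520 / 6 = 8.09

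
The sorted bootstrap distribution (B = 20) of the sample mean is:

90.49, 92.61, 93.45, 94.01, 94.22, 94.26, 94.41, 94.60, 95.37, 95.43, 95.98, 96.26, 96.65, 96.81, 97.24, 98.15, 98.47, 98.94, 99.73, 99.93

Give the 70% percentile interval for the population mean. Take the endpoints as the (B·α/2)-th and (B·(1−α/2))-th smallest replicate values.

(93.45, 98.47)

α = 0.30; lower rank = 20 × 0.150 = 3; upper rank = 20 × 0.850 = 17.
The 3rd smallest replicate is 93.45; the 17th is 98.47.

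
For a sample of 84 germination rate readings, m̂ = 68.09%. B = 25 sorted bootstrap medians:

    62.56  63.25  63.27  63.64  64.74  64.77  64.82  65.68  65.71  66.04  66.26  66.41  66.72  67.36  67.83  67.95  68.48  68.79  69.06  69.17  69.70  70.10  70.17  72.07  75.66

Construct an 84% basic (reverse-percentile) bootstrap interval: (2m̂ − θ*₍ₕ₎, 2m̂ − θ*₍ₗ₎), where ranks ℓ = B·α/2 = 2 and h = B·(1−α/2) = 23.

Percentile endpoints at ranks 2 and 23: θ*₍2₎ = 63.25, θ*₍23₎ = 70.17.
Basic interval reflects these around m̂:
  lower = 2 × 68.09 − 70.17 = 66.01
  upper = 2 × 68.09 − 63.25 = 72.93

(66.01, 72.93)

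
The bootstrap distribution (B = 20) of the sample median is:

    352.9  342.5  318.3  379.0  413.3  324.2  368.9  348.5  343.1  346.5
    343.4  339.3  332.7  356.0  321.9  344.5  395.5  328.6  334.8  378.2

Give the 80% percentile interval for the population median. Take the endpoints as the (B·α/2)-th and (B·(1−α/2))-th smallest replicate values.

(321.9, 379.0)

Sorted replicates: 318.3, 321.9, 324.2, 328.6, 332.7, 334.8, 339.3, 342.5, 343.1, 343.4, 344.5, 346.5, 348.5, 352.9, 356.0, 368.9, 378.2, 379.0, 395.5, 413.3
α = 0.20; lower rank = 20 × 0.100 = 2; upper rank = 20 × 0.900 = 18.
The 2nd smallest replicate is 321.9; the 18th is 379.0.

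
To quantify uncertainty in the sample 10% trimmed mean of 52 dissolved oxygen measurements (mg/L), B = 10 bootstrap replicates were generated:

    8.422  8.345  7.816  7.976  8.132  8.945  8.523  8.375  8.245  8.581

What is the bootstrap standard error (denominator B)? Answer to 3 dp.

SE* = 0.304

Bootstrap SE is the standard deviation of the 10 replicate 10% trimmed means.
Mean of replicates: (8.422 + 8.345 + 7.816 + 7.976 + 8.132 + 8.945 + 8.523 + 8.375 + 8.245 + 8.581) / 10 = 83.3600 / 10 = 8.3360
Sum of squared deviations: (+0.0860)² + (+0.0090)² + (−0.5200)² + (−0.3600)² + (−0.2040)² + (+0.6090)² + (+0.1870)² + (+0.0390)² + (−0.0910)² + (+0.2450)² = 0.9248
Variance = 0.9248 / 10 = 0.0925
SE* = √0.0925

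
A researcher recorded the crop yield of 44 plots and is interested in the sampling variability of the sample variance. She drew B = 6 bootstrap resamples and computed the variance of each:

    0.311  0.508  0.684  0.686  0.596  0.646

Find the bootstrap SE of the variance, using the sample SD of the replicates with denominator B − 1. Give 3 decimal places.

SE* = 0.144

Bootstrap SE is the standard deviation of the 6 replicate variances.
Mean of replicates: (0.311 + 0.508 + 0.684 + 0.686 + 0.596 + 0.646) / 6 = 3.4310 / 6 = 0.5718
Sum of squared deviations: (−0.2608)² + (−0.0638)² + (+0.1122)² + (+0.1142)² + (+0.0242)² + (+0.0742)² = 0.1038
Variance = 0.1038 / 5 = 0.0208
SE* = √0.0208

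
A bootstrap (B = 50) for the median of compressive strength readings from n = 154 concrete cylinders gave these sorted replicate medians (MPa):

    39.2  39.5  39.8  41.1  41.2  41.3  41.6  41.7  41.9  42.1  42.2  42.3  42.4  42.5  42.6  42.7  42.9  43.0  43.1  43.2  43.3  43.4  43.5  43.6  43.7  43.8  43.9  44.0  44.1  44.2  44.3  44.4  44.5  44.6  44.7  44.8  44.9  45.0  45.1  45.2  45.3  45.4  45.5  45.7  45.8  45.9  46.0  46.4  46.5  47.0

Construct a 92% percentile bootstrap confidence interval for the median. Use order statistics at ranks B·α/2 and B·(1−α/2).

(39.5, 46.4)

α = 0.08; lower rank = 50 × 0.040 = 2; upper rank = 50 × 0.960 = 48.
The 2nd smallest replicate is 39.5; the 48th is 46.4.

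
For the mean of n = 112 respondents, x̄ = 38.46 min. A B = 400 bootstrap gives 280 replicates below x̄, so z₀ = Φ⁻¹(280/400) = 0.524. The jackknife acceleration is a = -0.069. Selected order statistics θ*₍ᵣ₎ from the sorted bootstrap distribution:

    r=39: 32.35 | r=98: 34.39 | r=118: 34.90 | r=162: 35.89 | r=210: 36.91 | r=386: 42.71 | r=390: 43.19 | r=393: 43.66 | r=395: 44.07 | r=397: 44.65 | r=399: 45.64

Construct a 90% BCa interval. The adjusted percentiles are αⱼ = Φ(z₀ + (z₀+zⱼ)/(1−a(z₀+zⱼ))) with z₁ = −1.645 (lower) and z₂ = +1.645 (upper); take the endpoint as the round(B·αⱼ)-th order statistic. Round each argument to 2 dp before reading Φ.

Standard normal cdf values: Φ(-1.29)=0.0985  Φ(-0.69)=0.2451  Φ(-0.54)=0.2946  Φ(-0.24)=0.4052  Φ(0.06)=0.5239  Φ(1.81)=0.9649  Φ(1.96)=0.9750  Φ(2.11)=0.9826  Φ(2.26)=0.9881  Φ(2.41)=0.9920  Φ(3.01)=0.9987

Lower: z₀ + z₁ = 0.524 + (-1.645) = -1.121; 1 − a(z₀+z₁) = 1 − (-0.069)(-1.121) = 0.9227; argument = 0.524 + (-1.121)/0.9227 = -0.6910 → -0.69.
α₁ = Φ(-0.69) = 0.2451; rank = round(400 × 0.2451) = 98; θ*₍98₎ = 34.39.
Upper: z₀ + z₂ = 2.169; 1 − a(z₀+z₂) = 1.1497; argument = 2.4106 → 2.41; α₂ = 0.9920; rank = 397; θ*₍397₎ = 44.65.

(34.39, 44.65)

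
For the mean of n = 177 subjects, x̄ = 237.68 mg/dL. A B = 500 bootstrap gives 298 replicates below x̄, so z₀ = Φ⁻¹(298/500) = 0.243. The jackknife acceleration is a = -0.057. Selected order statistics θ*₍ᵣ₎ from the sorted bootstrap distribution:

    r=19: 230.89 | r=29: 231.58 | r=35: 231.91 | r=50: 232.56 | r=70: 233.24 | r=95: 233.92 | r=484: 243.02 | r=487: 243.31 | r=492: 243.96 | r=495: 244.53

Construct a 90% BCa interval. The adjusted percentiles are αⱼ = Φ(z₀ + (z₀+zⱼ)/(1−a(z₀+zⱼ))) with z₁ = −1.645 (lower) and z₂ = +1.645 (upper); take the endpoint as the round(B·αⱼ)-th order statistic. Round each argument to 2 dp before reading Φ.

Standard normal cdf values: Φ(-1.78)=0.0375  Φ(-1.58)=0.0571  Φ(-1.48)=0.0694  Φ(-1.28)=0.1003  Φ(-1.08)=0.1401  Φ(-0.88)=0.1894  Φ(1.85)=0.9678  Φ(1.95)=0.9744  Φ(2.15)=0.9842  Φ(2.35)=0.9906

Lower: z₀ + z₁ = 0.243 + (-1.645) = -1.402; 1 − a(z₀+z₁) = 1 − (-0.057)(-1.402) = 0.9201; argument = 0.243 + (-1.402)/0.9201 = -1.2808 → -1.28.
α₁ = Φ(-1.28) = 0.1003; rank = round(500 × 0.1003) = 50; θ*₍50₎ = 232.56.
Upper: z₀ + z₂ = 1.888; 1 − a(z₀+z₂) = 1.1076; argument = 1.9476 → 1.95; α₂ = 0.9744; rank = 487; θ*₍487₎ = 243.31.

(232.56, 243.31)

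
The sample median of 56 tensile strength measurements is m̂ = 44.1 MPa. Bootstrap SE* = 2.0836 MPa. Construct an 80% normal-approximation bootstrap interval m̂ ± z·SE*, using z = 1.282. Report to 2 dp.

(41.43, 46.77)

Margin = 1.282 × 2.0836 = 2.671
Interval: 44.1 ± 2.671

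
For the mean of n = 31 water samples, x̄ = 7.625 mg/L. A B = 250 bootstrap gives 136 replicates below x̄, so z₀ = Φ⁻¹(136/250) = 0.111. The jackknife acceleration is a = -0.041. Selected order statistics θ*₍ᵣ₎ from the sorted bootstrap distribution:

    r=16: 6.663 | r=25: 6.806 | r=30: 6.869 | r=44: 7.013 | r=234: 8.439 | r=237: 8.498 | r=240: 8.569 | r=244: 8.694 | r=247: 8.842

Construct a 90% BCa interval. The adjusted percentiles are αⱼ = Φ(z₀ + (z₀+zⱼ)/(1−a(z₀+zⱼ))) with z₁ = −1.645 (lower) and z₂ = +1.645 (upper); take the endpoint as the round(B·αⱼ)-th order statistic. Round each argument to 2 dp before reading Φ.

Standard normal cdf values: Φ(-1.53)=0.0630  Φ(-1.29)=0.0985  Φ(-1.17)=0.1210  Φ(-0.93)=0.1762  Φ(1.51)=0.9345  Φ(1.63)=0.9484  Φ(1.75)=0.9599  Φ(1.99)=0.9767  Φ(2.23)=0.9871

Lower: z₀ + z₁ = 0.111 + (-1.645) = -1.534; 1 − a(z₀+z₁) = 1 − (-0.041)(-1.534) = 0.9371; argument = 0.111 + (-1.534)/0.9371 = -1.5260 → -1.53.
α₁ = Φ(-1.53) = 0.0630; rank = round(250 × 0.0630) = 16; θ*₍16₎ = 6.663.
Upper: z₀ + z₂ = 1.756; 1 − a(z₀+z₂) = 1.0720; argument = 1.7491 → 1.75; α₂ = 0.9599; rank = 240; θ*₍240₎ = 8.569.

(6.663, 8.569)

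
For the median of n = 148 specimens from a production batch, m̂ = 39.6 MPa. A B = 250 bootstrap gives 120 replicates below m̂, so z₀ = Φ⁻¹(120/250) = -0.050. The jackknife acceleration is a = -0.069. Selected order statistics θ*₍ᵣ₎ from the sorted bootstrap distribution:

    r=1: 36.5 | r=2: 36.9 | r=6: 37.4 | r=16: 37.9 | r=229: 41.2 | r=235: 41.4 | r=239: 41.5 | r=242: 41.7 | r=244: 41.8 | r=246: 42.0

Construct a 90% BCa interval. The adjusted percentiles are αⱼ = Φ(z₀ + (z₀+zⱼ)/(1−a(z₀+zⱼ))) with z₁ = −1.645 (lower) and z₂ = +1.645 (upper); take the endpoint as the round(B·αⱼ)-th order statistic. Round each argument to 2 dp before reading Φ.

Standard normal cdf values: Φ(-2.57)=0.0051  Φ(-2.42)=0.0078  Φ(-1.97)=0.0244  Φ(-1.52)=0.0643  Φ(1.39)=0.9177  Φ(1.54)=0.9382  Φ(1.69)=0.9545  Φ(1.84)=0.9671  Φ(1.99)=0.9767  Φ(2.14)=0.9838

(37.4, 41.2)

Lower: z₀ + z₁ = -0.050 + (-1.645) = -1.695; 1 − a(z₀+z₁) = 1 − (-0.069)(-1.695) = 0.8830; argument = -0.050 + (-1.695)/0.8830 = -1.9695 → -1.97.
α₁ = Φ(-1.97) = 0.0244; rank = round(250 × 0.0244) = 6; θ*₍6₎ = 37.4.
Upper: z₀ + z₂ = 1.595; 1 − a(z₀+z₂) = 1.1101; argument = 1.3869 → 1.39; α₂ = 0.9177; rank = 229; θ*₍229₎ = 41.2.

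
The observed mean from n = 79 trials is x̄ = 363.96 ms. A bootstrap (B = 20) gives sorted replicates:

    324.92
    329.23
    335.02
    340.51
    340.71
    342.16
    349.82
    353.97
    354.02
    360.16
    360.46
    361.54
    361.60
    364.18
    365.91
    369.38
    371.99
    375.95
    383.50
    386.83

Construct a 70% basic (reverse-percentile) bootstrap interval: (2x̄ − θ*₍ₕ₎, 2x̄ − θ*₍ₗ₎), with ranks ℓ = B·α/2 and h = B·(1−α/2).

Percentile endpoints at ranks 3 and 17: θ*₍3₎ = 335.02, θ*₍17₎ = 371.99.
Basic interval reflects these around x̄:
  lower = 2 × 363.96 − 371.99 = 355.93
  upper = 2 × 363.96 − 335.02 = 392.90

(355.93, 392.90)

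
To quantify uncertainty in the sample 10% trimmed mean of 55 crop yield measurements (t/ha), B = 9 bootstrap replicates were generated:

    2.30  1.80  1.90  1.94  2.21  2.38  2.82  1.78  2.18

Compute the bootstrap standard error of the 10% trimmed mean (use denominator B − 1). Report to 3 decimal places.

Bootstrap SE is the standard deviation of the 9 replicate 10% trimmed means.
Mean of replicates: (2.30 + 1.80 + 1.90 + 1.94 + 2.21 + 2.38 + 2.82 + 1.78 + 2.18) / 9 = 19.3100 / 9 = 2.1456
Sum of squared deviations: (+0.1544)² + (−0.3456)² + (−0.2456)² + (−0.2056)² + (+0.0644)² + (+0.2344)² + (+0.6744)² + (−0.3656)² + (+0.0344)² = 0.8946
Variance = 0.8946 / 8 = 0.1118
SE* = √0.1118

SE* = 0.334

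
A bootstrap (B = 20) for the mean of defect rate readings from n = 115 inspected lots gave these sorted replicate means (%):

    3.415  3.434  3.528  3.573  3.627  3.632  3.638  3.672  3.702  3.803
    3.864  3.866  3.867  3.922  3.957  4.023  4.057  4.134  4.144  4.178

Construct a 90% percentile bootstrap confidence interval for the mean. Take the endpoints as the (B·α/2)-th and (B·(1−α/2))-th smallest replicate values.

α = 0.10; lower rank = 20 × 0.050 = 1; upper rank = 20 × 0.950 = 19.
The 1st smallest replicate is 3.415; the 19th is 4.144.

(3.415, 4.144)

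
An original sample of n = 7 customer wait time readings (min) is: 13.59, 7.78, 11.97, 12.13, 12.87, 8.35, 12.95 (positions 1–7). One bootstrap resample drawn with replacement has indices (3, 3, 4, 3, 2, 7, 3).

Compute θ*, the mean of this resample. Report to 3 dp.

θ* = 11.534

Resample values: 11.97, 11.97, 12.13, 11.97, 7.78, 12.95, 11.97.
Mean = (11.97 + 11.97 + 12.13 + 11.97 + 7.78 + 12.95 + 11.97) / 7 = 80.740 / 7 = 11.534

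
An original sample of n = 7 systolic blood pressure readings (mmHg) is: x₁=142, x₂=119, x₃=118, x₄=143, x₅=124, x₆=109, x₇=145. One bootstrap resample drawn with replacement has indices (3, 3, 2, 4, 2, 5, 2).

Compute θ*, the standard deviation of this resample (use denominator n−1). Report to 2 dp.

θ* = 9.12

Resample values: 118, 118, 119, 143, 119, 124, 119.
Mean = 122.8571; sum of squared deviations = 498.8571
s² = 498.8571 / 6 = 83.1429
s = √83.1429 = 9.12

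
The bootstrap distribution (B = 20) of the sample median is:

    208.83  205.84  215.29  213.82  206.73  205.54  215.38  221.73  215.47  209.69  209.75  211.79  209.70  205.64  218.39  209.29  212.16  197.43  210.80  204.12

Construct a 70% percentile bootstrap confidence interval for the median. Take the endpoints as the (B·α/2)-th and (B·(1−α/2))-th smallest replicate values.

(205.54, 215.38)

Sorted replicates: 197.43, 204.12, 205.54, 205.64, 205.84, 206.73, 208.83, 209.29, 209.69, 209.70, 209.75, 210.80, 211.79, 212.16, 213.82, 215.29, 215.38, 215.47, 218.39, 221.73
α = 0.30; lower rank = 20 × 0.150 = 3; upper rank = 20 × 0.850 = 17.
The 3rd smallest replicate is 205.54; the 17th is 215.38.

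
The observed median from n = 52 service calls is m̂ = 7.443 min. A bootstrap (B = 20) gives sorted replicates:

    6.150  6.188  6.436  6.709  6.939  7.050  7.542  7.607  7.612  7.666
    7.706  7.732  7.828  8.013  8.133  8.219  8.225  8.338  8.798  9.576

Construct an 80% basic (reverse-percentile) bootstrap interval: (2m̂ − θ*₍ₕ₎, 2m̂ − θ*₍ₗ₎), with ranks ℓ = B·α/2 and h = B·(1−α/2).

Percentile endpoints at ranks 2 and 18: θ*₍2₎ = 6.188, θ*₍18₎ = 8.338.
Basic interval reflects these around m̂:
  lower = 2 × 7.443 − 8.338 = 6.548
  upper = 2 × 7.443 − 6.188 = 8.698

(6.548, 8.698)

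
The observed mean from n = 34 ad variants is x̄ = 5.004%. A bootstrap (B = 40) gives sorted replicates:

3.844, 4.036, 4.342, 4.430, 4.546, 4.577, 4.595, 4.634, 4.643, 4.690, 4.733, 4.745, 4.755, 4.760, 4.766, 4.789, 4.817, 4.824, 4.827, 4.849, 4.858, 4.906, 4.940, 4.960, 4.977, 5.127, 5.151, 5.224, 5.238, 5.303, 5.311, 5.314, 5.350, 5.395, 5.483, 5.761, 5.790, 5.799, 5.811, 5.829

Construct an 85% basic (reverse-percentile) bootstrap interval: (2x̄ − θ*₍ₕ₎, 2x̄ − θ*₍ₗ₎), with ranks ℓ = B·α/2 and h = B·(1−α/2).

(4.218, 5.666)

Percentile endpoints at ranks 3 and 37: θ*₍3₎ = 4.342, θ*₍37₎ = 5.790.
Basic interval reflects these around x̄:
  lower = 2 × 5.004 − 5.790 = 4.218
  upper = 2 × 5.004 − 4.342 = 5.666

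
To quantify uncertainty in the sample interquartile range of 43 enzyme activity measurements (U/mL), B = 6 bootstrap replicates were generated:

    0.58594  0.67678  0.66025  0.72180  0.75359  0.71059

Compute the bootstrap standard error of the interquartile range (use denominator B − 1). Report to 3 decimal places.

Bootstrap SE is the standard deviation of the 6 replicate interquartile ranges.
Mean of replicates: (0.58594 + 0.67678 + 0.66025 + 0.72180 + 0.75359 + 0.71059) / 6 = 4.108950 / 6 = 0.684825
Sum of squared deviations: (−0.098885)² + (−0.008045)² + (−0.024575)² + (+0.036975)² + (+0.068765)² + (+0.025765)² = 0.017207
Variance = 0.017207 / 5 = 0.003441
SE* = √0.003441

SE* = 0.059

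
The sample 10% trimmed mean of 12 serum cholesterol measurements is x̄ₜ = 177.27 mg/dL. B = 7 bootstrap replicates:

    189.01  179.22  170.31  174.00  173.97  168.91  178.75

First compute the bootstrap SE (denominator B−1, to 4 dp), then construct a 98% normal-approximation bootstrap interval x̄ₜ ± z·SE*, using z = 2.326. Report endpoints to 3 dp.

(161.458, 193.082)

Mean of replicates = 176.3100; sum of squared deviations = 277.2834; SE* = √(277.2834/6) = 6.7981
Margin = 2.326 × 6.7981 = 15.8124
Interval: 177.27 ± 15.8124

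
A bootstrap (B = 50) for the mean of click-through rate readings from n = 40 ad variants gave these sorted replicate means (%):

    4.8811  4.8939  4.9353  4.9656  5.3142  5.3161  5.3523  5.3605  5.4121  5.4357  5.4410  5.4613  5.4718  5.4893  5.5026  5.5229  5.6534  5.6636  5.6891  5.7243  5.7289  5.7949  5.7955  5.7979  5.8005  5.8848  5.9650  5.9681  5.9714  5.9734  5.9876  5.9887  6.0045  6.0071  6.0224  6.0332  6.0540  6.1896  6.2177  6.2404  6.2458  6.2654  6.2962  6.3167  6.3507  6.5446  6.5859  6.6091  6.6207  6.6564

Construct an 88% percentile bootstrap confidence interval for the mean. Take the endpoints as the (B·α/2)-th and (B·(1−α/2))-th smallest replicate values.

α = 0.12; lower rank = 50 × 0.060 = 3; upper rank = 50 × 0.940 = 47.
The 3rd smallest replicate is 4.9353; the 47th is 6.5859.

(4.9353, 6.5859)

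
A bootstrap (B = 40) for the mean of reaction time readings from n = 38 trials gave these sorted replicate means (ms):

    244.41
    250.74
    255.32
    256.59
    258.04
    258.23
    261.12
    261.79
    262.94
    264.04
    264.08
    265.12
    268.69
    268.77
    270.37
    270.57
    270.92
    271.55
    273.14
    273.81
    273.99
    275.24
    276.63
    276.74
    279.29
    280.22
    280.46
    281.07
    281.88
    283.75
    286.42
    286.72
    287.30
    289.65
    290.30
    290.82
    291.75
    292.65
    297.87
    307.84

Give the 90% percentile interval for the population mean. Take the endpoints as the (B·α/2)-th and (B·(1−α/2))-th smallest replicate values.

α = 0.10; lower rank = 40 × 0.050 = 2; upper rank = 40 × 0.950 = 38.
The 2nd smallest replicate is 250.74; the 38th is 292.65.

(250.74, 292.65)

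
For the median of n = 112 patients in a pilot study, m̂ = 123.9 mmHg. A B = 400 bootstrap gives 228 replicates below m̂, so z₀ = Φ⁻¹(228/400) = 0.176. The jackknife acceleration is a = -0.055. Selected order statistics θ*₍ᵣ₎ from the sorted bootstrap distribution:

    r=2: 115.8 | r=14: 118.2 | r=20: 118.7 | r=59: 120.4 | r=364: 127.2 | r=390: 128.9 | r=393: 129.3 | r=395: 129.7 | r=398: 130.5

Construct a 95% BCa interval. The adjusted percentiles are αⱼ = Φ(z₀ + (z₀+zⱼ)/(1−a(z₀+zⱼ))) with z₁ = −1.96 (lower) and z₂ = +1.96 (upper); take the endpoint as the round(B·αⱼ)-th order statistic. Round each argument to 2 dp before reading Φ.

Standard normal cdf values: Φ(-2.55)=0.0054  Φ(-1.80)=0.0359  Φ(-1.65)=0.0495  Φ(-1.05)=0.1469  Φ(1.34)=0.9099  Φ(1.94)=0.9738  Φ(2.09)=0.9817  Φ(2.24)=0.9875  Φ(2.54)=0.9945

Lower: z₀ + z₁ = 0.176 + (-1.960) = -1.784; 1 − a(z₀+z₁) = 1 − (-0.055)(-1.784) = 0.9019; argument = 0.176 + (-1.784)/0.9019 = -1.8021 → -1.80.
α₁ = Φ(-1.80) = 0.0359; rank = round(400 × 0.0359) = 14; θ*₍14₎ = 118.2.
Upper: z₀ + z₂ = 2.136; 1 − a(z₀+z₂) = 1.1175; argument = 2.0874 → 2.09; α₂ = 0.9817; rank = 393; θ*₍393₎ = 129.3.

(118.2, 129.3)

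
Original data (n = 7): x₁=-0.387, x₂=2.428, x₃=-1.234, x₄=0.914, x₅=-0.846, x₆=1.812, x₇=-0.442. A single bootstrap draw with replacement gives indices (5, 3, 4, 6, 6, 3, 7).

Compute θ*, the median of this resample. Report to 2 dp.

θ* = -0.44

Resample values: -0.846, -1.234, 0.914, 1.812, 1.812, -1.234, -0.442.
Sorted: -1.234, -1.234, -0.846, -0.442, 0.914, 1.812, 1.812
Median = middle value = -0.44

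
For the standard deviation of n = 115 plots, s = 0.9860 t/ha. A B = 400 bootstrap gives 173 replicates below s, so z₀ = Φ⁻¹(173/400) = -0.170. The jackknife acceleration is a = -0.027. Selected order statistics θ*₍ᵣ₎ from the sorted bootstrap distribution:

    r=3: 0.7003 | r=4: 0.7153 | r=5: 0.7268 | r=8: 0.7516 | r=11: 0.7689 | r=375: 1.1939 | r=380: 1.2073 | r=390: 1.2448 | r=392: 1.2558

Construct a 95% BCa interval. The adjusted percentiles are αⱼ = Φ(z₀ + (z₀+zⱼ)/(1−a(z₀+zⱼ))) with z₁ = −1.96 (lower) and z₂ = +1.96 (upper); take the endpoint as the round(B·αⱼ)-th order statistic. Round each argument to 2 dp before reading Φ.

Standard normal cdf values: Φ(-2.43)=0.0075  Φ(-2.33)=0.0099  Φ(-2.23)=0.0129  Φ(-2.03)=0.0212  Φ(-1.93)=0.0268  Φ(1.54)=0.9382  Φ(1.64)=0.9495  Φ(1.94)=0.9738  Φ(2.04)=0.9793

(0.7003, 1.1939)

Lower: z₀ + z₁ = -0.170 + (-1.960) = -2.130; 1 − a(z₀+z₁) = 1 − (-0.027)(-2.130) = 0.9425; argument = -0.170 + (-2.130)/0.9425 = -2.4300 → -2.43.
α₁ = Φ(-2.43) = 0.0075; rank = round(400 × 0.0075) = 3; θ*₍3₎ = 0.7003.
Upper: z₀ + z₂ = 1.790; 1 − a(z₀+z₂) = 1.0483; argument = 1.5375 → 1.54; α₂ = 0.9382; rank = 375; θ*₍375₎ = 1.1939.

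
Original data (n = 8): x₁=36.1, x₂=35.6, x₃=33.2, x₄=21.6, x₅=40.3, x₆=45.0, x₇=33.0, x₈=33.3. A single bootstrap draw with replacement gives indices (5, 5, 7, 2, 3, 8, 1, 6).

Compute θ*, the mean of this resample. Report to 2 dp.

θ* = 37.10

Resample values: 40.3, 40.3, 33.0, 35.6, 33.2, 33.3, 36.1, 45.0.
Mean = (40.3 + 40.3 + 33.0 + 35.6 + 33.2 + 33.3 + 36.1 + 45.0) / 8 = 296.80 / 8 = 37.10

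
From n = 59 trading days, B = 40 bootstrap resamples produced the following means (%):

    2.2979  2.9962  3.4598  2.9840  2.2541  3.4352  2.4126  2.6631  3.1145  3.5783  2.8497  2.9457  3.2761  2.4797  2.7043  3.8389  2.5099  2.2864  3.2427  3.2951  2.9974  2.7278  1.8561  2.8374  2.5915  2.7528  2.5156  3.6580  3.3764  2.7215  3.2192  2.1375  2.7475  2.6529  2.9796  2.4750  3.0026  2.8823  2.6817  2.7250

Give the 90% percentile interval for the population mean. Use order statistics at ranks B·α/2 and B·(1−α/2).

(2.1375, 3.5783)

Sorted replicates: 1.8561, 2.1375, 2.2541, 2.2864, 2.2979, 2.4126, 2.4750, 2.4797, 2.5099, 2.5156, 2.5915, 2.6529, 2.6631, 2.6817, 2.7043, 2.7215, 2.7250, 2.7278, 2.7475, 2.7528, 2.8374, 2.8497, 2.8823, 2.9457, 2.9796, 2.9840, 2.9962, 2.9974, 3.0026, 3.1145, 3.2192, 3.2427, 3.2761, 3.2951, 3.3764, 3.4352, 3.4598, 3.5783, 3.6580, 3.8389
α = 0.10; lower rank = 40 × 0.050 = 2; upper rank = 40 × 0.950 = 38.
The 2nd smallest replicate is 2.1375; the 38th is 3.5783.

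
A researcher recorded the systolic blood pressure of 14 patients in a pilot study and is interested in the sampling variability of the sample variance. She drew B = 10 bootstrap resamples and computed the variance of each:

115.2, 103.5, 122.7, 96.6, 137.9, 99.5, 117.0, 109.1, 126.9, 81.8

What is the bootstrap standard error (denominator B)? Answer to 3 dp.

Bootstrap SE is the standard deviation of the 10 replicate variances.
Mean of replicates: (115.2 + 103.5 + 122.7 + 96.6 + 137.9 + 99.5 + 117.0 + 109.1 + 126.9 + 81.8) / 10 = 1110.2000 / 10 = 111.0200
Sum of squared deviations: (+4.1800)² + (−7.5200)² + (+11.6800)² + (−14.4200)² + (+26.8800)² + (−11.5200)² + (+5.9800)² + (−1.9200)² + (+15.8800)² + (−29.2200)² = 2419.0560
Variance = 2419.0560 / 10 = 241.9056
SE* = √241.9056

SE* = 15.553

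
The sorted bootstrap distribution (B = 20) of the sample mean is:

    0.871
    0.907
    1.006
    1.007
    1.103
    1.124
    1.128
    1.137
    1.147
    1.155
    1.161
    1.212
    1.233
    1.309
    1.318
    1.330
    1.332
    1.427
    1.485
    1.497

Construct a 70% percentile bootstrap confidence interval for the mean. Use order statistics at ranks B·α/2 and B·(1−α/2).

α = 0.30; lower rank = 20 × 0.150 = 3; upper rank = 20 × 0.850 = 17.
The 3rd smallest replicate is 1.006; the 17th is 1.332.

(1.006, 1.332)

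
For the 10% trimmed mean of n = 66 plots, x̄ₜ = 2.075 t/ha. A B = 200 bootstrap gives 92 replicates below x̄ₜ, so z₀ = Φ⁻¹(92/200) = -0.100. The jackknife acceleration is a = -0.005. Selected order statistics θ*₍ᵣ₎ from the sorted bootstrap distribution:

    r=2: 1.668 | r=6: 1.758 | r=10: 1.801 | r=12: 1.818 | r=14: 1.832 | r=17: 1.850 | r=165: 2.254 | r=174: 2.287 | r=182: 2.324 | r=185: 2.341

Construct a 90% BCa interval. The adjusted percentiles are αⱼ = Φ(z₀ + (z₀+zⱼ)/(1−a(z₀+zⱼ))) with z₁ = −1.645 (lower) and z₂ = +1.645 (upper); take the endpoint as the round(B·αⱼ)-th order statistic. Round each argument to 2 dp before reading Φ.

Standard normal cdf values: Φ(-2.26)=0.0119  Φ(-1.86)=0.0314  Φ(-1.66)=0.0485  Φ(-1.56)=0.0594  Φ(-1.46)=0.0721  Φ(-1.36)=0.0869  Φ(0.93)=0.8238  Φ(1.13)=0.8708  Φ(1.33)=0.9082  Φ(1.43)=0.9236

(1.758, 2.341)

Lower: z₀ + z₁ = -0.100 + (-1.645) = -1.745; 1 − a(z₀+z₁) = 1 − (-0.005)(-1.745) = 0.9913; argument = -0.100 + (-1.745)/0.9913 = -1.8604 → -1.86.
α₁ = Φ(-1.86) = 0.0314; rank = round(200 × 0.0314) = 6; θ*₍6₎ = 1.758.
Upper: z₀ + z₂ = 1.545; 1 − a(z₀+z₂) = 1.0077; argument = 1.4332 → 1.43; α₂ = 0.9236; rank = 185; θ*₍185₎ = 2.341.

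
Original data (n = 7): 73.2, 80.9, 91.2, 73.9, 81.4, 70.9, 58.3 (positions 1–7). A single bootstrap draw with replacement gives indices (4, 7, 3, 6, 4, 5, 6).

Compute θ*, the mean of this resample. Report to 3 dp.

θ* = 74.357

Resample values: 73.9, 58.3, 91.2, 70.9, 73.9, 81.4, 70.9.
Mean = (73.9 + 58.3 + 91.2 + 70.9 + 73.9 + 81.4 + 70.9) / 7 = 520.50 / 7 = 74.357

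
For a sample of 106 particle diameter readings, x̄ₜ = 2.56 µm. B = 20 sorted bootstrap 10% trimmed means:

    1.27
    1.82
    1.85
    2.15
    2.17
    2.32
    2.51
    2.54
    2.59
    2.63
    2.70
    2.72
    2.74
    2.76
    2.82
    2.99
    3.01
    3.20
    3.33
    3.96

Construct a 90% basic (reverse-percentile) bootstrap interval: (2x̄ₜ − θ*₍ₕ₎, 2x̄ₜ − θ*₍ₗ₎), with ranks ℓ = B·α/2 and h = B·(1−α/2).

(1.79, 3.85)

Percentile endpoints at ranks 1 and 19: θ*₍1₎ = 1.27, θ*₍19₎ = 3.33.
Basic interval reflects these around x̄ₜ:
  lower = 2 × 2.56 − 3.33 = 1.79
  upper = 2 × 2.56 − 1.27 = 3.85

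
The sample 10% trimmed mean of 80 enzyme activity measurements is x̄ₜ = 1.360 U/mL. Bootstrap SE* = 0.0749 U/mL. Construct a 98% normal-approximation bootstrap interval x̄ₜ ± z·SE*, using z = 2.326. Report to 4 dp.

Margin = 2.326 × 0.0749 = 0.17422
Interval: 1.360 ± 0.17422

(1.1858, 1.5342)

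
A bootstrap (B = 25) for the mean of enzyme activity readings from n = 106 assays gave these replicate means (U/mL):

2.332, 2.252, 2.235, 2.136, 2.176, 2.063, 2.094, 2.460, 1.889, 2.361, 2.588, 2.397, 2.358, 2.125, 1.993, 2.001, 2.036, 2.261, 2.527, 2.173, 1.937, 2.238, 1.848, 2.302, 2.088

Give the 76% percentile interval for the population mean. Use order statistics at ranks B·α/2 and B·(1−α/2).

(1.937, 2.397)

Sorted replicates: 1.848, 1.889, 1.937, 1.993, 2.001, 2.036, 2.063, 2.088, 2.094, 2.125, 2.136, 2.173, 2.176, 2.235, 2.238, 2.252, 2.261, 2.302, 2.332, 2.358, 2.361, 2.397, 2.460, 2.527, 2.588
α = 0.24; lower rank = 25 × 0.120 = 3; upper rank = 25 × 0.880 = 22.
The 3rd smallest replicate is 1.937; the 22nd is 2.397.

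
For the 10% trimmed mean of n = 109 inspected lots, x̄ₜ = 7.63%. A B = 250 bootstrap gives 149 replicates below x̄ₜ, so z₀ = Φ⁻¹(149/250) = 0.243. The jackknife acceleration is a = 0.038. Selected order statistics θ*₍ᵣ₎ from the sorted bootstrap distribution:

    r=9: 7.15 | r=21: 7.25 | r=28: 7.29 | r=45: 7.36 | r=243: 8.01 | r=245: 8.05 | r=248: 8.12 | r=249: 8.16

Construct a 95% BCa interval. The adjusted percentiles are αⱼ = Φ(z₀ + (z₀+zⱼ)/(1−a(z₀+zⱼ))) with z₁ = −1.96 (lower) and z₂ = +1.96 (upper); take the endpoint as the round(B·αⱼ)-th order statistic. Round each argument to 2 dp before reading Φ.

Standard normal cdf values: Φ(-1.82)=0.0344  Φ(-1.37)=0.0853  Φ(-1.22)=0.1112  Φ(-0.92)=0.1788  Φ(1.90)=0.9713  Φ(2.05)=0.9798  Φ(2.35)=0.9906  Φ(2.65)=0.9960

(7.25, 8.16)

Lower: z₀ + z₁ = 0.243 + (-1.960) = -1.717; 1 − a(z₀+z₁) = 1 − (0.038)(-1.717) = 1.0652; argument = 0.243 + (-1.717)/1.0652 = -1.3688 → -1.37.
α₁ = Φ(-1.37) = 0.0853; rank = round(250 × 0.0853) = 21; θ*₍21₎ = 7.25.
Upper: z₀ + z₂ = 2.203; 1 − a(z₀+z₂) = 0.9163; argument = 2.6473 → 2.65; α₂ = 0.9960; rank = 249; θ*₍249₎ = 8.16.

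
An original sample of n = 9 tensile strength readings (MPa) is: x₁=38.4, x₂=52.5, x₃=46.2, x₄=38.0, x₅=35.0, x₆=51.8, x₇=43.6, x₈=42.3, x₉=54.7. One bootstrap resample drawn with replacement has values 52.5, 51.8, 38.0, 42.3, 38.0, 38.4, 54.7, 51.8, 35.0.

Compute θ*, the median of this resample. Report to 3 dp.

θ* = 42.300

Sorted: 35.0, 38.0, 38.0, 38.4, 42.3, 51.8, 51.8, 52.5, 54.7
Median = middle value = 42.300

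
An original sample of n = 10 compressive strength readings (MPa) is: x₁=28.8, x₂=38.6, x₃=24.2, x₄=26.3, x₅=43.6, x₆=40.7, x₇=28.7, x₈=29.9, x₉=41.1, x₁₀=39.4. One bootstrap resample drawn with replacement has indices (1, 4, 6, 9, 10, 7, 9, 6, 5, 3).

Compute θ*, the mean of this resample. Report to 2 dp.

θ* = 35.46

Resample values: 28.8, 26.3, 40.7, 41.1, 39.4, 28.7, 41.1, 40.7, 43.6, 24.2.
Mean = (28.8 + 26.3 + 40.7 + 41.1 + 39.4 + 28.7 + 41.1 + 40.7 + 43.6 + 24.2) / 10 = 354.60 / 10 = 35.46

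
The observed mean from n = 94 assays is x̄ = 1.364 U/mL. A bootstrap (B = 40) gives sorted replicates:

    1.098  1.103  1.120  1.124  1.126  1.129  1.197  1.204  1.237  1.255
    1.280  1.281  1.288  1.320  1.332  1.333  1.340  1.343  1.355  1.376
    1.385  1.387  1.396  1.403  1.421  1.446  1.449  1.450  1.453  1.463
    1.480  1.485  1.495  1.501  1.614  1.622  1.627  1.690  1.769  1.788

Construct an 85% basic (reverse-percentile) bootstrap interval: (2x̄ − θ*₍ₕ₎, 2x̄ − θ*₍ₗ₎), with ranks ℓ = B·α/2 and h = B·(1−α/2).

(1.101, 1.608)

Percentile endpoints at ranks 3 and 37: θ*₍3₎ = 1.120, θ*₍37₎ = 1.627.
Basic interval reflects these around x̄:
  lower = 2 × 1.364 − 1.627 = 1.101
  upper = 2 × 1.364 − 1.120 = 1.608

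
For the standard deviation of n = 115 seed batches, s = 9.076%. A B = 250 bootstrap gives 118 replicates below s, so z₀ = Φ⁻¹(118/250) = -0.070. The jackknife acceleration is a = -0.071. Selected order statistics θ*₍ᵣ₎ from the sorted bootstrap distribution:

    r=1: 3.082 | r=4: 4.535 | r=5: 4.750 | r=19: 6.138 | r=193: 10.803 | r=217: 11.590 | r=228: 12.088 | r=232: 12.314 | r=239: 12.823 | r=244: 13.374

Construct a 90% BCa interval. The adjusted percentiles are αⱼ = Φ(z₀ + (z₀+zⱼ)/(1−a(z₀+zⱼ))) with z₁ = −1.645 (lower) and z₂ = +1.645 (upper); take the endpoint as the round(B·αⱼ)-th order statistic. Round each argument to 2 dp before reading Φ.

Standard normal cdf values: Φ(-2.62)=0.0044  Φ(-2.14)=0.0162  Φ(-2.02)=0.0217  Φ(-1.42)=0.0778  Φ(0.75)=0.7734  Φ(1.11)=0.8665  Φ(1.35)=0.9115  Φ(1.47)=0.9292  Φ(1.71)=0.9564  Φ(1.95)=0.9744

(4.750, 12.088)

Lower: z₀ + z₁ = -0.070 + (-1.645) = -1.715; 1 − a(z₀+z₁) = 1 − (-0.071)(-1.715) = 0.8782; argument = -0.070 + (-1.715)/0.8782 = -2.0228 → -2.02.
α₁ = Φ(-2.02) = 0.0217; rank = round(250 × 0.0217) = 5; θ*₍5₎ = 4.750.
Upper: z₀ + z₂ = 1.575; 1 − a(z₀+z₂) = 1.1118; argument = 1.3466 → 1.35; α₂ = 0.9115; rank = 228; θ*₍228₎ = 12.088.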